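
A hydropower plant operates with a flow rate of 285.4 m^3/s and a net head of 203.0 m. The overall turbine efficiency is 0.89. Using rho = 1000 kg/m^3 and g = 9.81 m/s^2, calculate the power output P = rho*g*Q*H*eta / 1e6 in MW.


P = 1000 * 9.81 * 285.4 * 203.0 * 0.89 / 1e6 = 505.8352 MW


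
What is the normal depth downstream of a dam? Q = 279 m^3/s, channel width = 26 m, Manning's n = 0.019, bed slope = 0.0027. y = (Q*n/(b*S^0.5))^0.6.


y = (279 * 0.019 / (26 * 0.0027^0.5))^0.6 = 2.2710 m


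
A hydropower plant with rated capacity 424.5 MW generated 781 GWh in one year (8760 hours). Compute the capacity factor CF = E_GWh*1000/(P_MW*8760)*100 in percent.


CF = 781 * 1000 / (424.5 * 8760) * 100 = 21.0024 %


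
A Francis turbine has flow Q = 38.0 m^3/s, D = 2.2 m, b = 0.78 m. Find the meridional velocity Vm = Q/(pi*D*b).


Vm = 38.0 / (pi * 2.2 * 0.78) = 7.0488 m/s


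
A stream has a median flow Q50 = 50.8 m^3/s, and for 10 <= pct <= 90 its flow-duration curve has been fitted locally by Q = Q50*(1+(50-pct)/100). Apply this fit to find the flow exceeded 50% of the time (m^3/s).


Q = 50.8 * (1 + (50 - 50)/100) = 50.8000 m^3/s


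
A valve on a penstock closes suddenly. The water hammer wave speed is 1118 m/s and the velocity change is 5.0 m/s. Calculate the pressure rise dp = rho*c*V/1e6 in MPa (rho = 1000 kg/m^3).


dp = 1000 * 1118 * 5.0 / 1e6 = 5.5900 MPa


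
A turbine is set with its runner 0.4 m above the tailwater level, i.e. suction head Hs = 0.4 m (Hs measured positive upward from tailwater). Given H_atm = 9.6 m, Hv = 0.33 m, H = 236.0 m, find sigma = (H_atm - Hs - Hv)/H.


sigma = (9.6 - 0.4 - 0.33) / 236.0 = 0.0376


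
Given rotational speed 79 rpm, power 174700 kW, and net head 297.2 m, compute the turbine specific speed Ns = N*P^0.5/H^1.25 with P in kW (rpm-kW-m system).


Ns = 79 * 174700^0.5 / 297.2^1.25 = 26.7585


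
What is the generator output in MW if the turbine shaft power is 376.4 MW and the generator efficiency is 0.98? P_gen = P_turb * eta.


P_gen = 376.4 * 0.98 = 368.8720 MW


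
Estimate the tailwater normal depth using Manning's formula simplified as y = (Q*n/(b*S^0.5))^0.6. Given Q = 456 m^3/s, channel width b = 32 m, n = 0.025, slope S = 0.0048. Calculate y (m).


y = (456 * 0.025 / (32 * 0.0048^0.5))^0.6 = 2.6710 m


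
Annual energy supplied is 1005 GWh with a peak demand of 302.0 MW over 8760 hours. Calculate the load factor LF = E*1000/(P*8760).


LF = 1005 * 1000 / (302.0 * 8760) = 0.3799


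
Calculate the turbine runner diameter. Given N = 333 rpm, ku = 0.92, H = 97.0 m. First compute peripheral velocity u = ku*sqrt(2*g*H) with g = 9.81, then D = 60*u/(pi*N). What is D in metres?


u = 0.92 * sqrt(2*9.81*97.0) = 40.1350 m/s
D = 60 * 40.1350 / (pi * 333) = 2.3019 m


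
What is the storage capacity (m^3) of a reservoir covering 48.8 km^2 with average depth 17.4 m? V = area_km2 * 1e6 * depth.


V = 48.8 * 1e6 * 17.4 = 8.4912e+08 m^3


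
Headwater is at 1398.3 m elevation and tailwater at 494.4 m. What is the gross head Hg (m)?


Hg = 1398.3 - 494.4 = 903.9000 m


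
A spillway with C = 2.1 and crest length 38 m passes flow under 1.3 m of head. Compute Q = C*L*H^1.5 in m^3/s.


Q = 2.1 * 38 * 1.3^1.5 = 118.2818 m^3/s


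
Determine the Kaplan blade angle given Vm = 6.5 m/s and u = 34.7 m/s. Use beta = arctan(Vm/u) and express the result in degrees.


beta = arctan(6.5 / 34.7) = 10.6097 degrees


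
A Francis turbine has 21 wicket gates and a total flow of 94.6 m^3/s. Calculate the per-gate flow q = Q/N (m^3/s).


q = 94.6 / 21 = 4.5048 m^3/s


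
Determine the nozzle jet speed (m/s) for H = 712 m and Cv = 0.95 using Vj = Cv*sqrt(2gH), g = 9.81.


Vj = 0.95 * sqrt(2*9.81*712) = 112.2828 m/s


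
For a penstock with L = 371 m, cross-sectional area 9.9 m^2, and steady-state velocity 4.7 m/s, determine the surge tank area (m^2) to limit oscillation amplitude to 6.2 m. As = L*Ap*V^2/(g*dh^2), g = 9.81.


As = 371 * 9.9 * 4.7^2 / (9.81 * 6.2^2) = 215.1555 m^2


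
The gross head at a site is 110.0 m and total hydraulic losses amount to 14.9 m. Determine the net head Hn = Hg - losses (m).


Hn = 110.0 - 14.9 = 95.1000 m


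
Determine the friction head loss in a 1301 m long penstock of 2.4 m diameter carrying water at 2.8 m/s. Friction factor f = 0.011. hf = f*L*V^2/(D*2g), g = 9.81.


hf = 0.011 * 1301 * 2.8^2 / (2.4 * 2 * 9.81) = 2.3827 m


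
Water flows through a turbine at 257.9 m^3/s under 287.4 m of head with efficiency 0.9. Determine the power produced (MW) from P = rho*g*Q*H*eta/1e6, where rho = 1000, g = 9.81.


P = 1000 * 9.81 * 257.9 * 287.4 * 0.9 / 1e6 = 654.4095 MW


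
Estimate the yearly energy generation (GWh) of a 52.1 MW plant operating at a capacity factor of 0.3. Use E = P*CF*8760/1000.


E = 52.1 * 0.3 * 8760 / 1000 = 136.9188 GWh


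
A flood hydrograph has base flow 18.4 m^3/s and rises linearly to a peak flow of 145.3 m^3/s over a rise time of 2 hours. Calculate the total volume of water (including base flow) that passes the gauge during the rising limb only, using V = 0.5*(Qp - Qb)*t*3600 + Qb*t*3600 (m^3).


V = 0.5*(145.3 - 18.4)*2*3600 + 18.4*2*3600 = 589320.0000 m^3


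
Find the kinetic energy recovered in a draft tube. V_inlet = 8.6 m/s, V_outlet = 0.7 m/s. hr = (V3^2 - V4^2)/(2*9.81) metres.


hr = (8.6^2 - 0.7^2) / (2*9.81) = 3.7446 m


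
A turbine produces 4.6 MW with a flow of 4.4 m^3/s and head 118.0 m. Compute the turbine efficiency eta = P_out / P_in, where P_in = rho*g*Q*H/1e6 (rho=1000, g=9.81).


P_in = 1000 * 9.81 * 4.4 * 118.0 / 1e6 = 5.0934 MW
eta = 4.6 / 5.0934 = 0.9031


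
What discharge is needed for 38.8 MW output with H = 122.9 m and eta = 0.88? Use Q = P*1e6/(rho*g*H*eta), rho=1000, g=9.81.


Q = 38.8 * 1e6 / (1000 * 9.81 * 122.9 * 0.88) = 36.5703 m^3/s


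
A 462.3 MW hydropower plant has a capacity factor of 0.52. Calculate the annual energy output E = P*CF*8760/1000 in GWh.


E = 462.3 * 0.52 * 8760 / 1000 = 2105.8690 GWh


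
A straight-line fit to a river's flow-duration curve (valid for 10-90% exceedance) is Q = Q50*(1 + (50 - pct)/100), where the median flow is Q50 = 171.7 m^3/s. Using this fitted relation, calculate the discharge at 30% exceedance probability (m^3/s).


Q = 171.7 * (1 + (50 - 30)/100) = 206.0400 m^3/s


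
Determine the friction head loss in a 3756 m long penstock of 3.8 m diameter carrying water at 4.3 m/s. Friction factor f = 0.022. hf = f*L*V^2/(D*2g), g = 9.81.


hf = 0.022 * 3756 * 4.3^2 / (3.8 * 2 * 9.81) = 20.4929 m


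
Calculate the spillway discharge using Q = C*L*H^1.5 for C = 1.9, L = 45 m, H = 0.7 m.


Q = 1.9 * 45 * 0.7^1.5 = 50.0741 m^3/s


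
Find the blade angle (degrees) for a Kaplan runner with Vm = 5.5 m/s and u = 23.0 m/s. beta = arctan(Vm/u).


beta = arctan(5.5 / 23.0) = 13.4486 degrees


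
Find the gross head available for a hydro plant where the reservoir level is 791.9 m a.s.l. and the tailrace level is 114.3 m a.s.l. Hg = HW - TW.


Hg = 791.9 - 114.3 = 677.6000 m


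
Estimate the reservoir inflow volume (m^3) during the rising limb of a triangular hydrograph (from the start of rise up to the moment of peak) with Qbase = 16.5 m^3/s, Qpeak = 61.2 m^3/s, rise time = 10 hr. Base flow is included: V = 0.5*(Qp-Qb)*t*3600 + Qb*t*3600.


V = 0.5*(61.2 - 16.5)*10*3600 + 16.5*10*3600 = 1.3986e+06 m^3


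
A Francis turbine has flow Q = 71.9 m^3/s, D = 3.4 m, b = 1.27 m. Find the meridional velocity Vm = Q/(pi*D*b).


Vm = 71.9 / (pi * 3.4 * 1.27) = 5.3003 m/s


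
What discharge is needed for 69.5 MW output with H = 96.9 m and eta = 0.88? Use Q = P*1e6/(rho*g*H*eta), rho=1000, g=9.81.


Q = 69.5 * 1e6 / (1000 * 9.81 * 96.9 * 0.88) = 83.0825 m^3/s


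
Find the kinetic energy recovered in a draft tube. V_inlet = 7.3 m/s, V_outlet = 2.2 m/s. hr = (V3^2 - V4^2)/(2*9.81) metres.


hr = (7.3^2 - 2.2^2) / (2*9.81) = 2.4694 m


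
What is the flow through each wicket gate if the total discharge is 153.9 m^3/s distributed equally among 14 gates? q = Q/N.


q = 153.9 / 14 = 10.9929 m^3/s


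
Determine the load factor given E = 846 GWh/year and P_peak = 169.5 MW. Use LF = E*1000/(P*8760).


LF = 846 * 1000 / (169.5 * 8760) = 0.5698


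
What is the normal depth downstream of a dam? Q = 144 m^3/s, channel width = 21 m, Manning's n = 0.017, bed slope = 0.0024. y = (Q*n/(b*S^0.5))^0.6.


y = (144 * 0.017 / (21 * 0.0024^0.5))^0.6 = 1.6823 m


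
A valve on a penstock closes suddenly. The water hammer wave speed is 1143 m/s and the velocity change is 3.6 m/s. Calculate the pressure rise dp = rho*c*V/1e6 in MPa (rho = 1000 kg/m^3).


dp = 1000 * 1143 * 3.6 / 1e6 = 4.1148 MPa


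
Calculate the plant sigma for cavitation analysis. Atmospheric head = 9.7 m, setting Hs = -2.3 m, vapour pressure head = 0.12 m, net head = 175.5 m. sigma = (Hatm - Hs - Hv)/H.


sigma = (9.7 - (-2.3) - 0.12) / 175.5 = 0.0677


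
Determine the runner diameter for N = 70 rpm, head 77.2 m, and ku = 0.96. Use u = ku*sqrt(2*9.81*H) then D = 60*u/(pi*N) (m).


u = 0.96 * sqrt(2*9.81*77.2) = 37.3619 m/s
D = 60 * 37.3619 / (pi * 70) = 10.1937 m


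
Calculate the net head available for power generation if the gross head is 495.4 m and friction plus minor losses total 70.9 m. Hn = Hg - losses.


Hn = 495.4 - 70.9 = 424.5000 m


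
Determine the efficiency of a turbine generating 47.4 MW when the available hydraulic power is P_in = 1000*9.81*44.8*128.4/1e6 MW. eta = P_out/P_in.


P_in = 1000 * 9.81 * 44.8 * 128.4 / 1e6 = 56.4303 MW
eta = 47.4 / 56.4303 = 0.8400


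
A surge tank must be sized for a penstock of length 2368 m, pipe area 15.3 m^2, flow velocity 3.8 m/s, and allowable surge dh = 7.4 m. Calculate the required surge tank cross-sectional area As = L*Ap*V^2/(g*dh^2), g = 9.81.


As = 2368 * 15.3 * 3.8^2 / (9.81 * 7.4^2) = 973.8854 m^2


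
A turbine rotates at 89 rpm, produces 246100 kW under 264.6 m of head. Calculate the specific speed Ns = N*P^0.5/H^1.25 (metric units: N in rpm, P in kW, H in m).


Ns = 89 * 246100^0.5 / 264.6^1.25 = 41.3722


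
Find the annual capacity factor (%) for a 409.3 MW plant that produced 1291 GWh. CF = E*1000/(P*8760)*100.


CF = 1291 * 1000 / (409.3 * 8760) * 100 = 36.0065 %


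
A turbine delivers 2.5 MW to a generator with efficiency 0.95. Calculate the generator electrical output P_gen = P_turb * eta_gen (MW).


P_gen = 2.5 * 0.95 = 2.3750 MW


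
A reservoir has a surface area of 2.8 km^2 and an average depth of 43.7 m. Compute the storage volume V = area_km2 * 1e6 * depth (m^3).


V = 2.8 * 1e6 * 43.7 = 1.2236e+08 m^3


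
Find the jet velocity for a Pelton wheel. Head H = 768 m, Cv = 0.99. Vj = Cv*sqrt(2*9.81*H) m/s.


Vj = 0.99 * sqrt(2*9.81*768) = 121.5249 m/s


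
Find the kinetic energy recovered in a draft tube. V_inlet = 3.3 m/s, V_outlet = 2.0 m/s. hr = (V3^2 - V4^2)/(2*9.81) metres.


hr = (3.3^2 - 2.0^2) / (2*9.81) = 0.3512 m


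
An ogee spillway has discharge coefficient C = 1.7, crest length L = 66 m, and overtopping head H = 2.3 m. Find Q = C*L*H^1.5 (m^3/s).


Q = 1.7 * 66 * 2.3^1.5 = 391.3674 m^3/s


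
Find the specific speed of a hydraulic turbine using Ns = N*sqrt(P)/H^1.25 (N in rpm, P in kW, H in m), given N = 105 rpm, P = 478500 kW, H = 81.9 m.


Ns = 105 * 478500^0.5 / 81.9^1.25 = 294.7986


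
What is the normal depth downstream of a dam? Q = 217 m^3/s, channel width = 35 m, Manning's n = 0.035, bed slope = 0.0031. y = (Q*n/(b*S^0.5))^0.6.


y = (217 * 0.035 / (35 * 0.0031^0.5))^0.6 = 2.2619 m


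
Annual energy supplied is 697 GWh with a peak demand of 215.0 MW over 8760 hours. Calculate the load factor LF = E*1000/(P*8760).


LF = 697 * 1000 / (215.0 * 8760) = 0.3701


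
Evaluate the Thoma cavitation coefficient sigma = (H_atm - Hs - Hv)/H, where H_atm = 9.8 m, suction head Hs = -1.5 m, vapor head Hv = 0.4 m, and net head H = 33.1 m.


sigma = (9.8 - (-1.5) - 0.4) / 33.1 = 0.3293


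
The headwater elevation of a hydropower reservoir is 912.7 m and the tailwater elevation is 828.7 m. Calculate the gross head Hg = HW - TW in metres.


Hg = 912.7 - 828.7 = 84.0000 m


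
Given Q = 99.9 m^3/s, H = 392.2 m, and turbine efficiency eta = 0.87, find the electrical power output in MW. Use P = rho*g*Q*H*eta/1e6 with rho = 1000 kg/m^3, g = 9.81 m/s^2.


P = 1000 * 9.81 * 99.9 * 392.2 * 0.87 / 1e6 = 334.3962 MW


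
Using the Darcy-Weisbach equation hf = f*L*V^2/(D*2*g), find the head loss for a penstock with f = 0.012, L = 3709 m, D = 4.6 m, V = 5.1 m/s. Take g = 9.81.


hf = 0.012 * 3709 * 5.1^2 / (4.6 * 2 * 9.81) = 12.8269 m


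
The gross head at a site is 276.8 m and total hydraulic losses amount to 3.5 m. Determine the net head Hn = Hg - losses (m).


Hn = 276.8 - 3.5 = 273.3000 m


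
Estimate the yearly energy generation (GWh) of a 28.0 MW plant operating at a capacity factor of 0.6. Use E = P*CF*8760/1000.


E = 28.0 * 0.6 * 8760 / 1000 = 147.1680 GWh


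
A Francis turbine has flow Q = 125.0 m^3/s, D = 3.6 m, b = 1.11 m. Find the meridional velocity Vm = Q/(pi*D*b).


Vm = 125.0 / (pi * 3.6 * 1.11) = 9.9571 m/s


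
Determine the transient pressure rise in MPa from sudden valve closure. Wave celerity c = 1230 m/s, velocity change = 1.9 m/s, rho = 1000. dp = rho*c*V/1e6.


dp = 1000 * 1230 * 1.9 / 1e6 = 2.3370 MPa


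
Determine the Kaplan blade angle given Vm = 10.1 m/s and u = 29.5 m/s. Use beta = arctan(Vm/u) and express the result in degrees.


beta = arctan(10.1 / 29.5) = 18.8998 degrees


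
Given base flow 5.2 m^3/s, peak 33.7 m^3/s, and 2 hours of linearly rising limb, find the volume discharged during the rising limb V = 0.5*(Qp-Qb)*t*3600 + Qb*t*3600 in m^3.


V = 0.5*(33.7 - 5.2)*2*3600 + 5.2*2*3600 = 140040.0000 m^3


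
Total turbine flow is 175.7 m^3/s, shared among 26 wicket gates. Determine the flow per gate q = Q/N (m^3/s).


q = 175.7 / 26 = 6.7577 m^3/s


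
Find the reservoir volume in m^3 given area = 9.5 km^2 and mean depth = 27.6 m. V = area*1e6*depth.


V = 9.5 * 1e6 * 27.6 = 2.6220e+08 m^3


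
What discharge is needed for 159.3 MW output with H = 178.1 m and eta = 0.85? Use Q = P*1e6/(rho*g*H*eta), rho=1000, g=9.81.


Q = 159.3 * 1e6 / (1000 * 9.81 * 178.1 * 0.85) = 107.2665 m^3/s


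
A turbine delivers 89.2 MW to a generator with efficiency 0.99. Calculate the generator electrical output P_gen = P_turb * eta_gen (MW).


P_gen = 89.2 * 0.99 = 88.3080 MW


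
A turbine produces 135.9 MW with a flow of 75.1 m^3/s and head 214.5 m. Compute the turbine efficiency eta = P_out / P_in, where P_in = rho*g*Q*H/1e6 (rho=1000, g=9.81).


P_in = 1000 * 9.81 * 75.1 * 214.5 / 1e6 = 158.0288 MW
eta = 135.9 / 158.0288 = 0.8600


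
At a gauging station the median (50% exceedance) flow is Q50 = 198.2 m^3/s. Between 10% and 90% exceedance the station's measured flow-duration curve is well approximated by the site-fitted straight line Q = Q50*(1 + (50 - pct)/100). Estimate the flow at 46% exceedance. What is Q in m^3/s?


Q = 198.2 * (1 + (50 - 46)/100) = 206.1280 m^3/s


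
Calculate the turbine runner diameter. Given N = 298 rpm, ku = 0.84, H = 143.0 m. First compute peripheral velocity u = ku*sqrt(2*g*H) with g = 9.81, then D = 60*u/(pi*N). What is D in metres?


u = 0.84 * sqrt(2*9.81*143.0) = 44.4935 m/s
D = 60 * 44.4935 / (pi * 298) = 2.8516 m


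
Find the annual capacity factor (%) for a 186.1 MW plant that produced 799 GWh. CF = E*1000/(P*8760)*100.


CF = 799 * 1000 / (186.1 * 8760) * 100 = 49.0113 %


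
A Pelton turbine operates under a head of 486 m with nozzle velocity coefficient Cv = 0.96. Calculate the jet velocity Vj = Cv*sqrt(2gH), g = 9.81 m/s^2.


Vj = 0.96 * sqrt(2*9.81*486) = 93.7430 m/s


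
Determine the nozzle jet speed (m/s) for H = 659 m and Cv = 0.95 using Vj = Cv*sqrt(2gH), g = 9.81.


Vj = 0.95 * sqrt(2*9.81*659) = 108.0229 m/s


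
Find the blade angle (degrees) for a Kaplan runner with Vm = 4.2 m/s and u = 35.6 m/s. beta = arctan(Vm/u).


beta = arctan(4.2 / 35.6) = 6.7285 degrees


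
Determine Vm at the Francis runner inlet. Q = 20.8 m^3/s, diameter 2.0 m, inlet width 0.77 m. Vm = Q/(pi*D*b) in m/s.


Vm = 20.8 / (pi * 2.0 * 0.77) = 4.2993 m/s


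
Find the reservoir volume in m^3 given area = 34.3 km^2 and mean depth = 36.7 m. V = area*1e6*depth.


V = 34.3 * 1e6 * 36.7 = 1.2588e+09 m^3


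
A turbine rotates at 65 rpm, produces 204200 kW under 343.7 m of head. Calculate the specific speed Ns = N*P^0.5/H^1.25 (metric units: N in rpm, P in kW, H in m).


Ns = 65 * 204200^0.5 / 343.7^1.25 = 19.8480


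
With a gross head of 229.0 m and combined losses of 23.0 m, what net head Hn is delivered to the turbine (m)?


Hn = 229.0 - 23.0 = 206.0000 m


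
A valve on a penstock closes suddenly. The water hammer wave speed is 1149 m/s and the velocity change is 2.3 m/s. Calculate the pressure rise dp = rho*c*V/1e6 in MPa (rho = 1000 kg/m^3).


dp = 1000 * 1149 * 2.3 / 1e6 = 2.6427 MPa


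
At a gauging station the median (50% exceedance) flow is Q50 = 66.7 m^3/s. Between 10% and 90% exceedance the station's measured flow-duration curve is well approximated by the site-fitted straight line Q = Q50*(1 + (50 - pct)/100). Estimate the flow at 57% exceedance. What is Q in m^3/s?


Q = 66.7 * (1 + (50 - 57)/100) = 62.0310 m^3/s


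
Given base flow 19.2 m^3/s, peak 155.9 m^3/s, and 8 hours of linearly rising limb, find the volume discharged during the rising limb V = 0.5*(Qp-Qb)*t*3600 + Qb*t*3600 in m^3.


V = 0.5*(155.9 - 19.2)*8*3600 + 19.2*8*3600 = 2.5214e+06 m^3


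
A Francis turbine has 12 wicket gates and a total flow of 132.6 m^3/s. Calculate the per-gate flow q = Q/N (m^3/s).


q = 132.6 / 12 = 11.0500 m^3/s


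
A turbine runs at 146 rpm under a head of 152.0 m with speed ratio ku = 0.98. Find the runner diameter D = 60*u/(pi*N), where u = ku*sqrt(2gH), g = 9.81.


u = 0.98 * sqrt(2*9.81*152.0) = 53.5177 m/s
D = 60 * 53.5177 / (pi * 146) = 7.0008 m


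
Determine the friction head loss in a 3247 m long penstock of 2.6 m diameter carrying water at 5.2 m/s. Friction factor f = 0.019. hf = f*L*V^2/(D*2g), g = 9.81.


hf = 0.019 * 3247 * 5.2^2 / (2.6 * 2 * 9.81) = 32.7017 m


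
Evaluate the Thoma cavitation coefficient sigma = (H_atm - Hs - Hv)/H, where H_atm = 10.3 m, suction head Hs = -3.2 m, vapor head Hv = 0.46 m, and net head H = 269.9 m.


sigma = (10.3 - (-3.2) - 0.46) / 269.9 = 0.0483


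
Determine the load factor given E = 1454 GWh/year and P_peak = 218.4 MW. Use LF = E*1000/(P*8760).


LF = 1454 * 1000 / (218.4 * 8760) = 0.7600


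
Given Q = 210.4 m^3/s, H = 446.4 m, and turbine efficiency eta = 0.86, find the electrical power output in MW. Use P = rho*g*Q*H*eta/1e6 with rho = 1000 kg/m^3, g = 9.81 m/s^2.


P = 1000 * 9.81 * 210.4 * 446.4 * 0.86 / 1e6 = 792.3871 MW


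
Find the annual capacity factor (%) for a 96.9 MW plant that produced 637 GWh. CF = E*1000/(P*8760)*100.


CF = 637 * 1000 / (96.9 * 8760) * 100 = 75.0432 %


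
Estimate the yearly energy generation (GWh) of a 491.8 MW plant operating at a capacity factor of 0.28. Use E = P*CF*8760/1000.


E = 491.8 * 0.28 * 8760 / 1000 = 1206.2870 GWh


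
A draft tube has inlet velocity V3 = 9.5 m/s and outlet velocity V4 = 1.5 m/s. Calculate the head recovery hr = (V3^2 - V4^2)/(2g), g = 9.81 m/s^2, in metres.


hr = (9.5^2 - 1.5^2) / (2*9.81) = 4.4852 m


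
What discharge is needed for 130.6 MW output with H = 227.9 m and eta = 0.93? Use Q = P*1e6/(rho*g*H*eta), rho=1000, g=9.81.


Q = 130.6 * 1e6 / (1000 * 9.81 * 227.9 * 0.93) = 62.8126 m^3/s


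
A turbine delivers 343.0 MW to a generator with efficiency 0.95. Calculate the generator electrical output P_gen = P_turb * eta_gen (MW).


P_gen = 343.0 * 0.95 = 325.8500 MW


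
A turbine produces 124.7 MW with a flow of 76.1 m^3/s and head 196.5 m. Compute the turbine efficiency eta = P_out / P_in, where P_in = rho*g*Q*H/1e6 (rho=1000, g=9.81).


P_in = 1000 * 9.81 * 76.1 * 196.5 / 1e6 = 146.6953 MW
eta = 124.7 / 146.6953 = 0.8501


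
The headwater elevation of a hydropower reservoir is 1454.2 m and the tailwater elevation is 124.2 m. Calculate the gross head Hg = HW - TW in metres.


Hg = 1454.2 - 124.2 = 1330.0000 m


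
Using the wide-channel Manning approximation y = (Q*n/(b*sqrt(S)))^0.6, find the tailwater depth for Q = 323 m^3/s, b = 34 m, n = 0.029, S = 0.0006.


y = (323 * 0.029 / (34 * 0.0006^0.5))^0.6 = 4.2720 m


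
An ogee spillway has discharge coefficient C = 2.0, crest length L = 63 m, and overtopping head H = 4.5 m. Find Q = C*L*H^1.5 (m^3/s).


Q = 2.0 * 63 * 4.5^1.5 = 1202.7886 m^3/s


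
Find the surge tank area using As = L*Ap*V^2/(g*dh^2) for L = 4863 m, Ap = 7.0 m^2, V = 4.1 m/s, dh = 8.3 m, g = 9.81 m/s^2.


As = 4863 * 7.0 * 4.1^2 / (9.81 * 8.3^2) = 846.7298 m^2


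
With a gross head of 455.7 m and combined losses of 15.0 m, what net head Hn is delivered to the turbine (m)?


Hn = 455.7 - 15.0 = 440.7000 m


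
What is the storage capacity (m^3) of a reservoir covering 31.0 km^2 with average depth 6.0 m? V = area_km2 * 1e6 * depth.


V = 31.0 * 1e6 * 6.0 = 1.8600e+08 m^3


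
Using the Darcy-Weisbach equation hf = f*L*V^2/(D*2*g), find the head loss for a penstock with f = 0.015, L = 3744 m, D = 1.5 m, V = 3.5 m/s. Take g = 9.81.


hf = 0.015 * 3744 * 3.5^2 / (1.5 * 2 * 9.81) = 23.3761 m


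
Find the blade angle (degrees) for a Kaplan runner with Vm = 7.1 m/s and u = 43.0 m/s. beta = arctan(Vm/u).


beta = arctan(7.1 / 43.0) = 9.3759 degrees


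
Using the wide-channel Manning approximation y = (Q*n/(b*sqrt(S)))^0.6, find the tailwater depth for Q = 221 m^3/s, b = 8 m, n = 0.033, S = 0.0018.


y = (221 * 0.033 / (8 * 0.0018^0.5))^0.6 = 6.2995 m


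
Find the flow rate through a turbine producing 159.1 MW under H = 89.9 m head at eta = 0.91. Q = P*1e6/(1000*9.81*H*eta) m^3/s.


Q = 159.1 * 1e6 / (1000 * 9.81 * 89.9 * 0.91) = 198.2440 m^3/s


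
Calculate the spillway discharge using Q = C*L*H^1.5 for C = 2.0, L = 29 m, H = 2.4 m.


Q = 2.0 * 29 * 2.4^1.5 = 215.6477 m^3/s


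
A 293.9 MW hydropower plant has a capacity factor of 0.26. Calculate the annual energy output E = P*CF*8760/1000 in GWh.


E = 293.9 * 0.26 * 8760 / 1000 = 669.3866 GWh


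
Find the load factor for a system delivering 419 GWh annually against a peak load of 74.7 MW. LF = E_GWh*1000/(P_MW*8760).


LF = 419 * 1000 / (74.7 * 8760) = 0.6403


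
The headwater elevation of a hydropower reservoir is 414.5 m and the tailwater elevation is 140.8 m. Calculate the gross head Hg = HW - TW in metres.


Hg = 414.5 - 140.8 = 273.7000 m


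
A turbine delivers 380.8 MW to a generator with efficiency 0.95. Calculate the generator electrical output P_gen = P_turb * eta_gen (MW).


P_gen = 380.8 * 0.95 = 361.7600 MW


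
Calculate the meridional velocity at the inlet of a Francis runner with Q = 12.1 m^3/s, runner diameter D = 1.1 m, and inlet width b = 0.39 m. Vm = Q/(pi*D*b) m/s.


Vm = 12.1 / (pi * 1.1 * 0.39) = 8.9780 m/s


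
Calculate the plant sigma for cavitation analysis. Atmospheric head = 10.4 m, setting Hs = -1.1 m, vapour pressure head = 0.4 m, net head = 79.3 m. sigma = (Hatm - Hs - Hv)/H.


sigma = (10.4 - (-1.1) - 0.4) / 79.3 = 0.1400


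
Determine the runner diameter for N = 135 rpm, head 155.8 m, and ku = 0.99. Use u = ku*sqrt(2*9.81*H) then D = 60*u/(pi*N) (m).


u = 0.99 * sqrt(2*9.81*155.8) = 54.7354 m/s
D = 60 * 54.7354 / (pi * 135) = 7.7435 m


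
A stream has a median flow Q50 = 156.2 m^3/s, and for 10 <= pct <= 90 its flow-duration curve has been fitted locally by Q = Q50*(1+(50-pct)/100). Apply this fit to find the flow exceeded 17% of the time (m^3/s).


Q = 156.2 * (1 + (50 - 17)/100) = 207.7460 m^3/s


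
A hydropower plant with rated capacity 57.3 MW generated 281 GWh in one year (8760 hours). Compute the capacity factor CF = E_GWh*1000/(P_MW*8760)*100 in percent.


CF = 281 * 1000 / (57.3 * 8760) * 100 = 55.9819 %


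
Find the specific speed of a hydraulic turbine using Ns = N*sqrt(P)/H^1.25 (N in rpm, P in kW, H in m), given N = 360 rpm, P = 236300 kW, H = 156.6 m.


Ns = 360 * 236300^0.5 / 156.6^1.25 = 315.8964


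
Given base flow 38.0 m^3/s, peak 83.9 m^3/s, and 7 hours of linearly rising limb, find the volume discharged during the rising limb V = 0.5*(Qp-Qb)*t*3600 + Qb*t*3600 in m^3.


V = 0.5*(83.9 - 38.0)*7*3600 + 38.0*7*3600 = 1.5359e+06 m^3


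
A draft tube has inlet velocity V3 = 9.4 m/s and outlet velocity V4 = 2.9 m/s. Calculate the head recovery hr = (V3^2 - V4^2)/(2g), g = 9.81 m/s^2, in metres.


hr = (9.4^2 - 2.9^2) / (2*9.81) = 4.0749 m


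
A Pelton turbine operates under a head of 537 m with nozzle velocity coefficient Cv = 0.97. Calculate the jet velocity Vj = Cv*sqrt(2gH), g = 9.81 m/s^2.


Vj = 0.97 * sqrt(2*9.81*537) = 99.5654 m/s


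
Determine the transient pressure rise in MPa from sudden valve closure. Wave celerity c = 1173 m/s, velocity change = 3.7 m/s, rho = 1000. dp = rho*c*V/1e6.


dp = 1000 * 1173 * 3.7 / 1e6 = 4.3401 MPa


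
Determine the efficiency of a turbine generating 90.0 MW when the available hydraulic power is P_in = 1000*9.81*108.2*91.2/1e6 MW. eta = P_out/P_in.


P_in = 1000 * 9.81 * 108.2 * 91.2 / 1e6 = 96.8035 MW
eta = 90.0 / 96.8035 = 0.9297


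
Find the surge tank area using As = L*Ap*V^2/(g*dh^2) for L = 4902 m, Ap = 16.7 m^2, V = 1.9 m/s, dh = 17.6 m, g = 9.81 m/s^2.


As = 4902 * 16.7 * 1.9^2 / (9.81 * 17.6^2) = 97.2529 m^2


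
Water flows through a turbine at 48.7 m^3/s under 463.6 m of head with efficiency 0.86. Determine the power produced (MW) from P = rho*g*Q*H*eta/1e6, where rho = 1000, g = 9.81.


P = 1000 * 9.81 * 48.7 * 463.6 * 0.86 / 1e6 = 190.4758 MW


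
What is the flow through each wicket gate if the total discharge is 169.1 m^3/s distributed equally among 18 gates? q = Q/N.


q = 169.1 / 18 = 9.3944 m^3/s


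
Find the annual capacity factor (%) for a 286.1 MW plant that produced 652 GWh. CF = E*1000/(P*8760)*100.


CF = 652 * 1000 / (286.1 * 8760) * 100 = 26.0151 %


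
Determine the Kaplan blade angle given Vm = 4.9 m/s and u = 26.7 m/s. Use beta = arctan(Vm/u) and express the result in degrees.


beta = arctan(4.9 / 26.7) = 10.3992 degrees


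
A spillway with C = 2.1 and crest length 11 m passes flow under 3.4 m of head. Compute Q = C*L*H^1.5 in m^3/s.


Q = 2.1 * 11 * 3.4^1.5 = 144.8206 m^3/s


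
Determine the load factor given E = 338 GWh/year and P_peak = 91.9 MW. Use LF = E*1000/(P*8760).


LF = 338 * 1000 / (91.9 * 8760) = 0.4199


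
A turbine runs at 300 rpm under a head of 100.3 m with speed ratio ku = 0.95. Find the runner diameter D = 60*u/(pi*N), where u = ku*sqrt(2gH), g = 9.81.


u = 0.95 * sqrt(2*9.81*100.3) = 42.1428 m/s
D = 60 * 42.1428 / (pi * 300) = 2.6829 m


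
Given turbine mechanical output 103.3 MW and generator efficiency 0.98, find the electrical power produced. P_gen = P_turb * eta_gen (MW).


P_gen = 103.3 * 0.98 = 101.2340 MW


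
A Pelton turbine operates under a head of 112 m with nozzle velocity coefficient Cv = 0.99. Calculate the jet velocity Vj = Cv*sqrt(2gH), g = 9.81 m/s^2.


Vj = 0.99 * sqrt(2*9.81*112) = 46.4081 m/s


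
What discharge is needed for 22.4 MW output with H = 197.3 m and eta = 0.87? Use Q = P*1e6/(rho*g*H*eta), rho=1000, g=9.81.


Q = 22.4 * 1e6 / (1000 * 9.81 * 197.3 * 0.87) = 13.3025 m^3/s


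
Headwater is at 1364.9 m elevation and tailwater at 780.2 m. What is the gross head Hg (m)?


Hg = 1364.9 - 780.2 = 584.7000 m


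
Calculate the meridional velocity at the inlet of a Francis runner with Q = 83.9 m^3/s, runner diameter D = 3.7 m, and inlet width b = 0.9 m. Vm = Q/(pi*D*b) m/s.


Vm = 83.9 / (pi * 3.7 * 0.9) = 8.0199 m/s


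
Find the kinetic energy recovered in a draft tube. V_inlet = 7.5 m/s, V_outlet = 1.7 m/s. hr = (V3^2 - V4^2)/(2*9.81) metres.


hr = (7.5^2 - 1.7^2) / (2*9.81) = 2.7197 m


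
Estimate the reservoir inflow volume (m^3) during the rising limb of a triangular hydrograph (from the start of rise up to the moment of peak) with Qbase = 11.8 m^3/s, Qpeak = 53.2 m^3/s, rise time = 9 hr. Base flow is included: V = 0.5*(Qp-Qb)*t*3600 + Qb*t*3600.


V = 0.5*(53.2 - 11.8)*9*3600 + 11.8*9*3600 = 1.0530e+06 m^3


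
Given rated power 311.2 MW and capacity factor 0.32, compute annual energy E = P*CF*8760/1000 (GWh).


E = 311.2 * 0.32 * 8760 / 1000 = 872.3558 GWh


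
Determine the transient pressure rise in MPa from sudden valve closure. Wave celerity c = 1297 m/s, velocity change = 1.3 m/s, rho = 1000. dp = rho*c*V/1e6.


dp = 1000 * 1297 * 1.3 / 1e6 = 1.6861 MPa


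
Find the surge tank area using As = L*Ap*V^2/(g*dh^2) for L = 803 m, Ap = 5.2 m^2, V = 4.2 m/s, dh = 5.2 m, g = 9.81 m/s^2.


As = 803 * 5.2 * 4.2^2 / (9.81 * 5.2^2) = 277.6782 m^2


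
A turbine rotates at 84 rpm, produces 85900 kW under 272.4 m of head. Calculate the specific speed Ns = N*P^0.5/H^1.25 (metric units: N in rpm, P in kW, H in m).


Ns = 84 * 85900^0.5 / 272.4^1.25 = 22.2468


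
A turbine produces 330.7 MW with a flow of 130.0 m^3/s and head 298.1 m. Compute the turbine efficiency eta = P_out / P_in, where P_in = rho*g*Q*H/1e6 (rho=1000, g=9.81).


P_in = 1000 * 9.81 * 130.0 * 298.1 / 1e6 = 380.1669 MW
eta = 330.7 / 380.1669 = 0.8699


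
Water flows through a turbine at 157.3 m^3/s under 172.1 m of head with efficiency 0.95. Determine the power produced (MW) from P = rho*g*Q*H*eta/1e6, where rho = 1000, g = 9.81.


P = 1000 * 9.81 * 157.3 * 172.1 * 0.95 / 1e6 = 252.2913 MW


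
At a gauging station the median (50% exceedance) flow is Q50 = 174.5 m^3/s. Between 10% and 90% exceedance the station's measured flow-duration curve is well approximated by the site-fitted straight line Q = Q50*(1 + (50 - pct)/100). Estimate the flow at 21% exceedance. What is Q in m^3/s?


Q = 174.5 * (1 + (50 - 21)/100) = 225.1050 m^3/s


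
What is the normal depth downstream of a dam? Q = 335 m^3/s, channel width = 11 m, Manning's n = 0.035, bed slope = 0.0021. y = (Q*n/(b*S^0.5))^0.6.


y = (335 * 0.035 / (11 * 0.0021^0.5))^0.6 = 6.6064 m


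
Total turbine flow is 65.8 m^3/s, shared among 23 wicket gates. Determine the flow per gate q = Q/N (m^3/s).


q = 65.8 / 23 = 2.8609 m^3/s


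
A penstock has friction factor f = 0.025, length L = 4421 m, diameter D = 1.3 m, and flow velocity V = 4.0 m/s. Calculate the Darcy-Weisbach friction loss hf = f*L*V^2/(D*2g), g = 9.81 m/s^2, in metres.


hf = 0.025 * 4421 * 4.0^2 / (1.3 * 2 * 9.81) = 69.3327 m


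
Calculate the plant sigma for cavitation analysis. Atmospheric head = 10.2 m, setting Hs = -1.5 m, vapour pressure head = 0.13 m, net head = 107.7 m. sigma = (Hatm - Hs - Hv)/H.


sigma = (10.2 - (-1.5) - 0.13) / 107.7 = 0.1074


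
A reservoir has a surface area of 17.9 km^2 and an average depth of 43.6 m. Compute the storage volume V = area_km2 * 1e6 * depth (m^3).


V = 17.9 * 1e6 * 43.6 = 7.8044e+08 m^3


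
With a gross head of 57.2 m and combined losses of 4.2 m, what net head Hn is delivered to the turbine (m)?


Hn = 57.2 - 4.2 = 53.0000 m


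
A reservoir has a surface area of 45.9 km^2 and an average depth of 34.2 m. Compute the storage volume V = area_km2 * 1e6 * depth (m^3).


V = 45.9 * 1e6 * 34.2 = 1.5698e+09 m^3


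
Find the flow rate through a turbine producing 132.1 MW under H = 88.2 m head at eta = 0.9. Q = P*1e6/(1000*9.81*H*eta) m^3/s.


Q = 132.1 * 1e6 / (1000 * 9.81 * 88.2 * 0.9) = 169.6378 m^3/s


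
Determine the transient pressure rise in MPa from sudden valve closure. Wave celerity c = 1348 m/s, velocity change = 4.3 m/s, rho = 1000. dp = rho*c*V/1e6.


dp = 1000 * 1348 * 4.3 / 1e6 = 5.7964 MPa


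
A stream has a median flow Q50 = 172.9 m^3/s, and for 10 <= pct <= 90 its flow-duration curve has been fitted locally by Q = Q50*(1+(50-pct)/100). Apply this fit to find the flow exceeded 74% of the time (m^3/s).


Q = 172.9 * (1 + (50 - 74)/100) = 131.4040 m^3/s


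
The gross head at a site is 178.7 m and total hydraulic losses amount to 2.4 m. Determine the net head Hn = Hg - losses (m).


Hn = 178.7 - 2.4 = 176.3000 m


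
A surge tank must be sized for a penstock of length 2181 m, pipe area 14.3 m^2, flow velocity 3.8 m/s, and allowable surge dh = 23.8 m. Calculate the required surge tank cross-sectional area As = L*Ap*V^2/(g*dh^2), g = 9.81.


As = 2181 * 14.3 * 3.8^2 / (9.81 * 23.8^2) = 81.0468 m^2


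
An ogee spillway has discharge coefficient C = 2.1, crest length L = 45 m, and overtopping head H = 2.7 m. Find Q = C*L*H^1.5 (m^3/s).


Q = 2.1 * 45 * 2.7^1.5 = 419.2542 m^3/s


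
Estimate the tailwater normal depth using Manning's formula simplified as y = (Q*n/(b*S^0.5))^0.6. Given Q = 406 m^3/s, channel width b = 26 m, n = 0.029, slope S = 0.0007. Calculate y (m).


y = (406 * 0.029 / (26 * 0.0007^0.5))^0.6 = 5.4959 m


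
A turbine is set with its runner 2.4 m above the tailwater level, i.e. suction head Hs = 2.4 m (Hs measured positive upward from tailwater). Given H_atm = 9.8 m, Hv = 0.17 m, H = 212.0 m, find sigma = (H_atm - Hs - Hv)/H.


sigma = (9.8 - 2.4 - 0.17) / 212.0 = 0.0341


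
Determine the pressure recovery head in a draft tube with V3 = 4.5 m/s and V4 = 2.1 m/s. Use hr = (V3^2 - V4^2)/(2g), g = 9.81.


hr = (4.5^2 - 2.1^2) / (2*9.81) = 0.8073 m


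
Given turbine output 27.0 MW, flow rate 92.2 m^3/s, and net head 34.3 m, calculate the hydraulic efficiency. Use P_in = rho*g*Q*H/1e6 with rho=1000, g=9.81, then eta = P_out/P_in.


P_in = 1000 * 9.81 * 92.2 * 34.3 / 1e6 = 31.0237 MW
eta = 27.0 / 31.0237 = 0.8703


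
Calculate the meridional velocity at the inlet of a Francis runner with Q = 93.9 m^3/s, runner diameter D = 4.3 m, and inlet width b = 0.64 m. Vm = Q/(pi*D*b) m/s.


Vm = 93.9 / (pi * 4.3 * 0.64) = 10.8609 m/s


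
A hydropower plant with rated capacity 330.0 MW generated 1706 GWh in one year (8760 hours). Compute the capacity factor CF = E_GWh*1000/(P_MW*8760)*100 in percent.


CF = 1706 * 1000 / (330.0 * 8760) * 100 = 59.0148 %


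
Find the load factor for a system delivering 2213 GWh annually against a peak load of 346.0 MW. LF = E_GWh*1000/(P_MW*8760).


LF = 2213 * 1000 / (346.0 * 8760) = 0.7301


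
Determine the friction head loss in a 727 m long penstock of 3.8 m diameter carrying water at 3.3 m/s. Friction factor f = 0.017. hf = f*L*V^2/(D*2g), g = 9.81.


hf = 0.017 * 727 * 3.3^2 / (3.8 * 2 * 9.81) = 1.8052 m


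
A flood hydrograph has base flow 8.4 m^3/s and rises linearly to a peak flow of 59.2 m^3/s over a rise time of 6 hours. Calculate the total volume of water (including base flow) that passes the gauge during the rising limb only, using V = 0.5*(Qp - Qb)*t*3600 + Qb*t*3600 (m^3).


V = 0.5*(59.2 - 8.4)*6*3600 + 8.4*6*3600 = 730080.0000 m^3


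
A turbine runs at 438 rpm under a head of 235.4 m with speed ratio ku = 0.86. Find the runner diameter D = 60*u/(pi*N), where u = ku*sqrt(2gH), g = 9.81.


u = 0.86 * sqrt(2*9.81*235.4) = 58.4455 m/s
D = 60 * 58.4455 / (pi * 438) = 2.5485 m


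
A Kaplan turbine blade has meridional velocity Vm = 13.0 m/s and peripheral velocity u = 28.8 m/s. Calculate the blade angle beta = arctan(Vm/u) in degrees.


beta = arctan(13.0 / 28.8) = 24.2939 degrees


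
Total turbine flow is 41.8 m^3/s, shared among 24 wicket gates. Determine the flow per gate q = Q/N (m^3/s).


q = 41.8 / 24 = 1.7417 m^3/s


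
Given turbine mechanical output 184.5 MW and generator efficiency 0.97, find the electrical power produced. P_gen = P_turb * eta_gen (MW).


P_gen = 184.5 * 0.97 = 178.9650 MW


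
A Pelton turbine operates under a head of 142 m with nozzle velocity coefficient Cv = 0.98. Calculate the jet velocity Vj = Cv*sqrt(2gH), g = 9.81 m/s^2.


Vj = 0.98 * sqrt(2*9.81*142) = 51.7273 m/s


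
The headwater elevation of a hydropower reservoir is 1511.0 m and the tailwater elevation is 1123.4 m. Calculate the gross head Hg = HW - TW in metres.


Hg = 1511.0 - 1123.4 = 387.6000 m


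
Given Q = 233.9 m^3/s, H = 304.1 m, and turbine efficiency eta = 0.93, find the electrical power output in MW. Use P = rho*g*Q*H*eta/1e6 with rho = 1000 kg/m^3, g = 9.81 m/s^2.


P = 1000 * 9.81 * 233.9 * 304.1 * 0.93 / 1e6 = 648.9311 MW


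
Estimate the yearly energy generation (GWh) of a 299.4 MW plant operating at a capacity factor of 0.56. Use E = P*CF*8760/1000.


E = 299.4 * 0.56 * 8760 / 1000 = 1468.7366 GWh


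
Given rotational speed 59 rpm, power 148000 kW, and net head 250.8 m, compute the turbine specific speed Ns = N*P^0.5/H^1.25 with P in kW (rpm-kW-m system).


Ns = 59 * 148000^0.5 / 250.8^1.25 = 22.7417


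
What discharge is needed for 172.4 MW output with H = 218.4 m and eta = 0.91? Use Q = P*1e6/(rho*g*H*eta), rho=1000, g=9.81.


Q = 172.4 * 1e6 / (1000 * 9.81 * 218.4 * 0.91) = 88.4248 m^3/s


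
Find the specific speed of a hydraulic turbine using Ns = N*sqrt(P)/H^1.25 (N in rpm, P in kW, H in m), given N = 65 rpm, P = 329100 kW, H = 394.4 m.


Ns = 65 * 329100^0.5 / 394.4^1.25 = 21.2156


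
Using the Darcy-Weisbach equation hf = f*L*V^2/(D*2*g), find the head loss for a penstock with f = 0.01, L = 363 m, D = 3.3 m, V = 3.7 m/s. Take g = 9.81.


hf = 0.01 * 363 * 3.7^2 / (3.3 * 2 * 9.81) = 0.7675 m


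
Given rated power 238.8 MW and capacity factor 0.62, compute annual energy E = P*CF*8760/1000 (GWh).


E = 238.8 * 0.62 * 8760 / 1000 = 1296.9706 GWh


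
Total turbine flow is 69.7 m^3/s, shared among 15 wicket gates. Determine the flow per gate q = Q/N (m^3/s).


q = 69.7 / 15 = 4.6467 m^3/s


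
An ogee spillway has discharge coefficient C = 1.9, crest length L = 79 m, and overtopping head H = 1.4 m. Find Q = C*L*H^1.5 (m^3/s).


Q = 1.9 * 79 * 1.4^1.5 = 248.6410 m^3/s


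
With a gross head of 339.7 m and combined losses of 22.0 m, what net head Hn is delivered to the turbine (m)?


Hn = 339.7 - 22.0 = 317.7000 m


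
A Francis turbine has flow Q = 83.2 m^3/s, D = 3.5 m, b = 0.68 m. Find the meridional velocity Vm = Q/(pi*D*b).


Vm = 83.2 / (pi * 3.5 * 0.68) = 11.1275 m/s


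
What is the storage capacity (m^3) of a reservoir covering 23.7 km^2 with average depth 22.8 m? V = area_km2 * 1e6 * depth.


V = 23.7 * 1e6 * 22.8 = 5.4036e+08 m^3


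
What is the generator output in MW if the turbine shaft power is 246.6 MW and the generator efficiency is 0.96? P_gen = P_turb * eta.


P_gen = 246.6 * 0.96 = 236.7360 MW


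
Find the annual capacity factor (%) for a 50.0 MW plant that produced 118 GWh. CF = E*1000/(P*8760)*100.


CF = 118 * 1000 / (50.0 * 8760) * 100 = 26.9406 %


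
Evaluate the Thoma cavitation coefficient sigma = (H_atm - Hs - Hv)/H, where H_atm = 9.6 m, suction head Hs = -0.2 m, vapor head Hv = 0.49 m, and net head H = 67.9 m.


sigma = (9.6 - (-0.2) - 0.49) / 67.9 = 0.1371


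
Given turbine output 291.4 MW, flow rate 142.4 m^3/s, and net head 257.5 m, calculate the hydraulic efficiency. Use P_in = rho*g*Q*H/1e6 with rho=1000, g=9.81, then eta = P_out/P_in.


P_in = 1000 * 9.81 * 142.4 * 257.5 / 1e6 = 359.7131 MW
eta = 291.4 / 359.7131 = 0.8101


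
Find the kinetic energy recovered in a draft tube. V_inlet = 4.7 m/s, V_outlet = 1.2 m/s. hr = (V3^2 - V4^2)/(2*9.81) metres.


hr = (4.7^2 - 1.2^2) / (2*9.81) = 1.0525 m
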